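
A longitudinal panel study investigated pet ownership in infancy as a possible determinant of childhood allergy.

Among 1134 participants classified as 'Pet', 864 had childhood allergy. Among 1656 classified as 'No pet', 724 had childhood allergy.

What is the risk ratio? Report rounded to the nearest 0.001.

From the description: a = 864, b = 270, c = 724, d = 932.
Risk in exposed = 864/1134 = 0.76190; risk in unexposed = 724/1656 = 0.43720.
RR = 0.76190 / 0.43720 = 1.74270
The risk among the exposed is 1.74 times that among the unexposed.

1.743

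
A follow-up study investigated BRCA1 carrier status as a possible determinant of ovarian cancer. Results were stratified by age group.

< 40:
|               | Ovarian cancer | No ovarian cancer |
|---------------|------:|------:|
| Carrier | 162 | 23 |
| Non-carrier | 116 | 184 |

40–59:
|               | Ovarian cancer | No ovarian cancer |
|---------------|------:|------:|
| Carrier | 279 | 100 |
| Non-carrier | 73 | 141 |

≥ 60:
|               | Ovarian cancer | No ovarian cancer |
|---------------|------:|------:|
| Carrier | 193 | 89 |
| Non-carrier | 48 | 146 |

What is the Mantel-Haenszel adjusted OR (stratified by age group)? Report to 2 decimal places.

6.98

OR_MH = Σ(aᵢdᵢ/nᵢ) / Σ(bᵢcᵢ/nᵢ), where nᵢ is the stratum total.
Stratum 1 (< 40): n = 485; a·d/n = 162·184/485 = 61.4598; b·c/n = 23·116/485 = 5.5010
Stratum 2 (40–59): n = 593; a·d/n = 279·141/593 = 66.3390; b·c/n = 100·73/593 = 12.3103
Stratum 3 (≥ 60): n = 476; a·d/n = 193·146/476 = 59.1975; b·c/n = 89·48/476 = 8.9748
OR_MH = (61.4598 + 66.3390 + 59.1975) / (5.5010 + 12.3103 + 8.9748) = 186.9962 / 26.7861 = 6.98109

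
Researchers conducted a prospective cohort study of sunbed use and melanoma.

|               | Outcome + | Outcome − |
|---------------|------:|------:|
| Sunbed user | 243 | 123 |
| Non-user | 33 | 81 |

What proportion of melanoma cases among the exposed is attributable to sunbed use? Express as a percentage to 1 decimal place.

Cells: a = 243, b = 123, c = 33, d = 81.
Risk in exposed = 243/366 = 0.66393; risk in unexposed = 33/114 = 0.28947.
RR = 0.66393/0.28947 = 2.29359
AR% = (RR − 1)/RR × 100 = (2.29359 − 1)/2.29359 × 100 = 56.4003%

56.4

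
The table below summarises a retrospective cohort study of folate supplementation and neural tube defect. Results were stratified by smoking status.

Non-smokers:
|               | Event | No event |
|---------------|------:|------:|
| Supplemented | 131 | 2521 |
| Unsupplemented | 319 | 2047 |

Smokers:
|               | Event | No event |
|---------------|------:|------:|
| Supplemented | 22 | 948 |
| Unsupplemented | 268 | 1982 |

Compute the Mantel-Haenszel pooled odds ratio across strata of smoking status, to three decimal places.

OR_MH = Σ(aᵢdᵢ/nᵢ) / Σ(bᵢcᵢ/nᵢ), where nᵢ is the stratum total.
Stratum 1 (Non-smokers): n = 5018; a·d/n = 131·2047/5018 = 53.4390; b·c/n = 2521·319/5018 = 160.2629
Stratum 2 (Smokers): n = 3220; a·d/n = 22·1982/3220 = 13.5416; b·c/n = 948·268/3220 = 78.9019
OR_MH = (53.4390 + 13.5416) / (160.2629 + 78.9019) = 66.9806 / 239.1647 = 0.28006

0.280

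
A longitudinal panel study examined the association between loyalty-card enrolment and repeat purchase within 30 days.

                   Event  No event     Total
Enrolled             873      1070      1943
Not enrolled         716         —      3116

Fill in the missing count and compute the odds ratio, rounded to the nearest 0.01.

2.73

The missing cell is in the unexposed row: 3116 − 716 = 2400.
So a = 873, b = 1070, c = 716, d = 2400.
OR = (a·d)/(b·c) = (873 × 2400) / (1070 × 716) = 2095200 / 766120 = 2.73482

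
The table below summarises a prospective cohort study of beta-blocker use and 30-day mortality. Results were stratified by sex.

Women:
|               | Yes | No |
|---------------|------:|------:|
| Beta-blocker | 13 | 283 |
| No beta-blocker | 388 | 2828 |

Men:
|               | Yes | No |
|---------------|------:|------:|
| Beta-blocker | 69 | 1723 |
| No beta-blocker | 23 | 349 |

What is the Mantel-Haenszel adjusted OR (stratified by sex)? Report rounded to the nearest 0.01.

OR_MH = Σ(aᵢdᵢ/nᵢ) / Σ(bᵢcᵢ/nᵢ), where nᵢ is the stratum total.
Stratum 1 (Women): n = 3512; a·d/n = 13·2828/3512 = 10.4681; b·c/n = 283·388/3512 = 31.2654
Stratum 2 (Men): n = 2164; a·d/n = 69·349/2164 = 11.1280; b·c/n = 1723·23/2164 = 18.3128
OR_MH = (10.4681 + 11.1280) / (31.2654 + 18.3128) = 21.5961 / 49.5782 = 0.43560

0.44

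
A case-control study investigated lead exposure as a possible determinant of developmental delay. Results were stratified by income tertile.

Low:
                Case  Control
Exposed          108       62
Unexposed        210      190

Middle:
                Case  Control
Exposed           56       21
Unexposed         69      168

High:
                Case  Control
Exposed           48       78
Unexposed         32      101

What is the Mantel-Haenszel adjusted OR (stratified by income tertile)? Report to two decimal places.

2.28

OR_MH = Σ(aᵢdᵢ/nᵢ) / Σ(bᵢcᵢ/nᵢ), where nᵢ is the stratum total.
Stratum 1 (Low): n = 570; a·d/n = 108·190/570 = 36.0000; b·c/n = 62·210/570 = 22.8421
Stratum 2 (Middle): n = 314; a·d/n = 56·168/314 = 29.9618; b·c/n = 21·69/314 = 4.6146
Stratum 3 (High): n = 259; a·d/n = 48·101/259 = 18.7181; b·c/n = 78·32/259 = 9.6371
OR_MH = (36.0000 + 29.9618 + 18.7181) / (22.8421 + 4.6146 + 9.6371) = 84.6799 / 37.0938 = 2.28286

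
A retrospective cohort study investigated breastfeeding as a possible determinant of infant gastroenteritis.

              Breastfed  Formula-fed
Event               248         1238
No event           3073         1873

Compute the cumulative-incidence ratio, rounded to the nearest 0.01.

0.19

Reading the table with exposure as columns: a = 248 (Breastfed, case), b = 3073 (Breastfed, non-case), c = 1238 (Formula-fed, case), d = 1873.
Risk in exposed = 248/3321 = 0.07468; risk in unexposed = 1238/3111 = 0.39794.
RR = 0.07468 / 0.39794 = 0.18766
The risk is 81% lower among the exposed than among the unexposed.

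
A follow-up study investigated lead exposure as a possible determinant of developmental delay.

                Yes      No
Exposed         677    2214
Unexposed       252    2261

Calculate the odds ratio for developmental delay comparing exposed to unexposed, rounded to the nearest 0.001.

Cells: a = 677, b = 2214, c = 252, d = 2261.
OR = (a·d)/(b·c) = (677 × 2261) / (2214 × 252) = 1530697 / 557928 = 2.74354
The odds of developmental delay are about 2.74 times as high in the exposed group.

2.744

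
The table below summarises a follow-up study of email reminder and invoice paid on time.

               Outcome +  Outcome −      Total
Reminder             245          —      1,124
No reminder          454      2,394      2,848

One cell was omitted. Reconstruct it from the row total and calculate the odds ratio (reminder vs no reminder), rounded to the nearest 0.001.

1.470

The missing cell is in the exposed row: 1124 − 245 = 879.
So a = 245, b = 879, c = 454, d = 2394.
OR = (a·d)/(b·c) = (245 × 2394) / (879 × 454) = 586530 / 399066 = 1.46976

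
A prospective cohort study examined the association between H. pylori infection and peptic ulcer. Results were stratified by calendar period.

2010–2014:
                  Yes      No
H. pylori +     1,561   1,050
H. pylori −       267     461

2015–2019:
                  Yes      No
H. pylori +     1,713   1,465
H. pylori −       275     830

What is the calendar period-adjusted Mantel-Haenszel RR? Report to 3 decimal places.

1.895

RR_MH = Σ(aᵢ·n₀ᵢ/nᵢ) / Σ(cᵢ·n₁ᵢ/nᵢ), with n₁ᵢ = aᵢ+bᵢ (exposed), n₀ᵢ = cᵢ+dᵢ (unexposed), nᵢ = n₁ᵢ+n₀ᵢ.
Stratum 1 (2010–2014): n₁ = 2611, n₀ = 728, n = 3339; a·n₀/n = 1561·728/3339 = 340.3438; c·n₁/n = 267·2611/3339 = 208.7862
Stratum 2 (2015–2019): n₁ = 3178, n₀ = 1105, n = 4283; a·n₀/n = 1713·1105/4283 = 441.9484; c·n₁/n = 275·3178/4283 = 204.0509
RR_MH = (340.3438 + 441.9484) / (208.7862 + 204.0509) = 782.2922 / 412.8371 = 1.89492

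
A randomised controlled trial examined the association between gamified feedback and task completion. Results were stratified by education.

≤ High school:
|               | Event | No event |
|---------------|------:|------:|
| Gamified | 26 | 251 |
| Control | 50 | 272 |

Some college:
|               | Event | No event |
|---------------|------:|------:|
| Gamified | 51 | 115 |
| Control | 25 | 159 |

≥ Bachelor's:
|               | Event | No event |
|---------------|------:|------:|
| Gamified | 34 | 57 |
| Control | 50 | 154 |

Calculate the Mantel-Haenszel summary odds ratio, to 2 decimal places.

1.36

OR_MH = Σ(aᵢdᵢ/nᵢ) / Σ(bᵢcᵢ/nᵢ), where nᵢ is the stratum total.
Stratum 1 (≤ High school): n = 599; a·d/n = 26·272/599 = 11.8063; b·c/n = 251·50/599 = 20.9516
Stratum 2 (Some college): n = 350; a·d/n = 51·159/350 = 23.1686; b·c/n = 115·25/350 = 8.2143
Stratum 3 (≥ Bachelor's): n = 295; a·d/n = 34·154/295 = 17.7492; b·c/n = 57·50/295 = 9.6610
OR_MH = (11.8063 + 23.1686 + 17.7492) / (20.9516 + 8.2143 + 9.6610) = 52.7241 / 38.8269 = 1.35793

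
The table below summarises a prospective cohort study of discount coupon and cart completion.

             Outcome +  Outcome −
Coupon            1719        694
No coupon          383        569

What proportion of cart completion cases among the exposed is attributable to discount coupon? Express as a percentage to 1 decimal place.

Cells: a = 1719, b = 694, c = 383, d = 569.
Risk in exposed = 1719/2413 = 0.71239; risk in unexposed = 383/952 = 0.40231.
RR = 0.71239/0.40231 = 1.77075
AR% = (RR − 1)/RR × 100 = (1.77075 − 1)/1.77075 × 100 = 43.5267%

43.5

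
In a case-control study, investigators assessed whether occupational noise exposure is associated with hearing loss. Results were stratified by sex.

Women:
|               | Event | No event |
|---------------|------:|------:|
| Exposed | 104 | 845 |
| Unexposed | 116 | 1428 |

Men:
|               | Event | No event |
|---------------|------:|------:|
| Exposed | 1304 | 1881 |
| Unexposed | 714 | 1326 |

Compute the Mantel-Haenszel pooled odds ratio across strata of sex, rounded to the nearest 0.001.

1.318

OR_MH = Σ(aᵢdᵢ/nᵢ) / Σ(bᵢcᵢ/nᵢ), where nᵢ is the stratum total.
Stratum 1 (Women): n = 2493; a·d/n = 104·1428/2493 = 59.5716; b·c/n = 845·116/2493 = 39.3181
Stratum 2 (Men): n = 5225; a·d/n = 1304·1326/5225 = 330.9290; b·c/n = 1881·714/5225 = 257.0400
OR_MH = (59.5716 + 330.9290) / (39.3181 + 257.0400) = 390.5006 / 296.3581 = 1.31766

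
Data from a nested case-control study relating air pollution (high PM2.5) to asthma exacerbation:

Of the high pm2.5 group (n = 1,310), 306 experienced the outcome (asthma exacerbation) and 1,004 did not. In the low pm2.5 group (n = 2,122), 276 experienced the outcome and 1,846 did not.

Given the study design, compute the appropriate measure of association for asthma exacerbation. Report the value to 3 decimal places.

From the description: a = 306, b = 1004, c = 276, d = 1846.
This is a nested case-control study: participants were sampled on outcome status, so risks in the source population cannot be estimated directly — relative risk is not valid here. The odds ratio is the appropriate measure.
OR = (a·d)/(b·c) = (306 × 1846) / (1004 × 276) = 564876 / 277104 = 2.03850

2.038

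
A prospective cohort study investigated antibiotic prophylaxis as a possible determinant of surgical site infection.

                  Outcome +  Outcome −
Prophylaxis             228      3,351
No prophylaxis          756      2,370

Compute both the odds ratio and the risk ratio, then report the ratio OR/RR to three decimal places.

Cells: a = 228, b = 3351, c = 756, d = 2370.
OR = (228·2370)/(3351·756) = 540360/2533356 = 0.21330
Risk in exposed = 228/3579 = 0.06370; risk in unexposed = 756/3126 = 0.24184; RR = 0.26341
OR/RR = 0.21330 / 0.26341 = 0.80974
The outcome is not rare, so the OR lies further from 1 than the RR.

0.810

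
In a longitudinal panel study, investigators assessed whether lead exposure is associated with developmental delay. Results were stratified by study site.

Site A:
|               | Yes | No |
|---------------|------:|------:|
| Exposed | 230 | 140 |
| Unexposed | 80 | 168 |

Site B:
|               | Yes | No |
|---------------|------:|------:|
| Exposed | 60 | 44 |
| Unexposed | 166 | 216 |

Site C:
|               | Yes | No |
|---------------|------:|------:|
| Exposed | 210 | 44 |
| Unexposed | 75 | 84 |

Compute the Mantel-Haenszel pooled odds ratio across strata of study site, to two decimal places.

OR_MH = Σ(aᵢdᵢ/nᵢ) / Σ(bᵢcᵢ/nᵢ), where nᵢ is the stratum total.
Stratum 1 (Site A): n = 618; a·d/n = 230·168/618 = 62.5243; b·c/n = 140·80/618 = 18.1230
Stratum 2 (Site B): n = 486; a·d/n = 60·216/486 = 26.6667; b·c/n = 44·166/486 = 15.0288
Stratum 3 (Site C): n = 413; a·d/n = 210·84/413 = 42.7119; b·c/n = 44·75/413 = 7.9903
OR_MH = (62.5243 + 26.6667 + 42.7119) / (18.1230 + 15.0288 + 7.9903) = 131.9028 / 41.1421 = 3.20603

3.21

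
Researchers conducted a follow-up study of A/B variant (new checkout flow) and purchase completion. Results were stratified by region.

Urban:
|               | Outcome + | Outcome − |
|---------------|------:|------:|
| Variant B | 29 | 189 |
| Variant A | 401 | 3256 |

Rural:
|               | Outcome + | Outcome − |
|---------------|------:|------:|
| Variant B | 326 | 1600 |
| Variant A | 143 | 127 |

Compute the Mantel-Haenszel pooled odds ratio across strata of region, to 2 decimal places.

0.35

OR_MH = Σ(aᵢdᵢ/nᵢ) / Σ(bᵢcᵢ/nᵢ), where nᵢ is the stratum total.
Stratum 1 (Urban): n = 3875; a·d/n = 29·3256/3875 = 24.3675; b·c/n = 189·401/3875 = 19.5585
Stratum 2 (Rural): n = 2196; a·d/n = 326·127/2196 = 18.8534; b·c/n = 1600·143/2196 = 104.1894
OR_MH = (24.3675 + 18.8534) / (19.5585 + 104.1894) = 43.2209 / 123.7479 = 0.34927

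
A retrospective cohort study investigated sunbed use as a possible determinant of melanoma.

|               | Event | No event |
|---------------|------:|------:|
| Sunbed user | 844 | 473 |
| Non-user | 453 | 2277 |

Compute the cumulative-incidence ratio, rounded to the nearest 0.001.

3.862

Cells: a = 844, b = 473, c = 453, d = 2277.
Risk in exposed = 844/1317 = 0.64085; risk in unexposed = 453/2730 = 0.16593.
RR = 0.64085 / 0.16593 = 3.86208
The risk among the exposed is 3.86 times that among the unexposed.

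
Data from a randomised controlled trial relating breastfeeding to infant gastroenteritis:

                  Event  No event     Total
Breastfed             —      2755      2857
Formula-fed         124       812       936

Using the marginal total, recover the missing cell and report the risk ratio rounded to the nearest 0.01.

0.27

The missing cell is in the exposed row: 2857 − 2755 = 102.
So a = 102, b = 2755, c = 124, d = 812.
RR = [a/(a+b)] / [c/(c+d)] = (102/2857) / (124/936) = 0.03570/0.13248 = 0.26949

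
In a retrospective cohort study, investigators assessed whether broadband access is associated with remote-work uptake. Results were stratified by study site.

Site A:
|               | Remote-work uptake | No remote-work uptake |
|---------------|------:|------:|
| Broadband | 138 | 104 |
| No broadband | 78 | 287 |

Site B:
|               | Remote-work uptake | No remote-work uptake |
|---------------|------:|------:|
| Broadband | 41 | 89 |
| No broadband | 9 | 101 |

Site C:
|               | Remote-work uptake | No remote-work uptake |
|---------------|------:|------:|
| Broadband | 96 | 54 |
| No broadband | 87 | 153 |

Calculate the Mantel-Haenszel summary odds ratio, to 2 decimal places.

4.18

OR_MH = Σ(aᵢdᵢ/nᵢ) / Σ(bᵢcᵢ/nᵢ), where nᵢ is the stratum total.
Stratum 1 (Site A): n = 607; a·d/n = 138·287/607 = 65.2488; b·c/n = 104·78/607 = 13.3641
Stratum 2 (Site B): n = 240; a·d/n = 41·101/240 = 17.2542; b·c/n = 89·9/240 = 3.3375
Stratum 3 (Site C): n = 390; a·d/n = 96·153/390 = 37.6615; b·c/n = 54·87/390 = 12.0462
OR_MH = (65.2488 + 17.2542 + 37.6615) / (13.3641 + 3.3375 + 12.0462) = 120.1645 / 28.7477 = 4.17996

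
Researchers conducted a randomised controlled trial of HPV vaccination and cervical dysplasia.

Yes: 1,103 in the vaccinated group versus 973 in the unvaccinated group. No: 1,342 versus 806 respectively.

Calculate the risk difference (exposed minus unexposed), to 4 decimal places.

-0.0958

From the description: a = 1103, b = 1342, c = 973, d = 806.
Risk in exposed = 1103/2445 = 0.451125; risk in unexposed = 973/1779 = 0.546936.
Risk difference = 0.451125 − 0.546936 = -0.095812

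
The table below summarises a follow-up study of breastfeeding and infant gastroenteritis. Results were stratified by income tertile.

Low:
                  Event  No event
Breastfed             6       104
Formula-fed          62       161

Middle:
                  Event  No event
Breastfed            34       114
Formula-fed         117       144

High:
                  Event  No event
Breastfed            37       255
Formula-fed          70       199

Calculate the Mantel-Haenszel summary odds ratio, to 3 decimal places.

OR_MH = Σ(aᵢdᵢ/nᵢ) / Σ(bᵢcᵢ/nᵢ), where nᵢ is the stratum total.
Stratum 1 (Low): n = 333; a·d/n = 6·161/333 = 2.9009; b·c/n = 104·62/333 = 19.3634
Stratum 2 (Middle): n = 409; a·d/n = 34·144/409 = 11.9707; b·c/n = 114·117/409 = 32.6112
Stratum 3 (High): n = 561; a·d/n = 37·199/561 = 13.1248; b·c/n = 255·70/561 = 31.8182
OR_MH = (2.9009 + 11.9707 + 13.1248) / (19.3634 + 32.6112 + 31.8182) = 27.9963 / 83.7928 = 0.33411

0.334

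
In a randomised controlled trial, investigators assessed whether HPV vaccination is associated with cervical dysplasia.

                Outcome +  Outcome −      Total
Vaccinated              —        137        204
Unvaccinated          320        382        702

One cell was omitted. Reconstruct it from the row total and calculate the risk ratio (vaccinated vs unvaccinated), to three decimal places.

The missing cell is in the exposed row: 204 − 137 = 67.
So a = 67, b = 137, c = 320, d = 382.
RR = [a/(a+b)] / [c/(c+d)] = (67/204) / (320/702) = 0.32843/0.45584 = 0.72050

0.720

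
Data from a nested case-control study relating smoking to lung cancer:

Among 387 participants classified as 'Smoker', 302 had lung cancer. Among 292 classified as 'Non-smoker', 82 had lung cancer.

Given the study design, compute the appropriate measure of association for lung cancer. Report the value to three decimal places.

From the description: a = 302, b = 85, c = 82, d = 210.
This is a nested case-control study: participants were sampled on outcome status, so risks in the source population cannot be estimated directly — relative risk is not valid here. The odds ratio is the appropriate measure.
OR = (a·d)/(b·c) = (302 × 210) / (85 × 82) = 63420 / 6970 = 9.09900

9.099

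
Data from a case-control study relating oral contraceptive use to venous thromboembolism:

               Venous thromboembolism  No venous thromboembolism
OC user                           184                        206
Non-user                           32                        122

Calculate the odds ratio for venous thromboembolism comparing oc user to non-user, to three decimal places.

Cells: a = 184, b = 206, c = 32, d = 122.
OR = (a·d)/(b·c) = (184 × 122) / (206 × 32) = 22448 / 6592 = 3.40534
The odds of venous thromboembolism are about 3.41 times as high in the oc user group.

3.405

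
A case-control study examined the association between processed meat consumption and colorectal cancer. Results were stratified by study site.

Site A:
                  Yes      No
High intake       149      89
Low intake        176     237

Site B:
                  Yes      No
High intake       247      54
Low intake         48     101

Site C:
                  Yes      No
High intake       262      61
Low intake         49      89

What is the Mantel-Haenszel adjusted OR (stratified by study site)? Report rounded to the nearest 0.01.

4.41

OR_MH = Σ(aᵢdᵢ/nᵢ) / Σ(bᵢcᵢ/nᵢ), where nᵢ is the stratum total.
Stratum 1 (Site A): n = 651; a·d/n = 149·237/651 = 54.2442; b·c/n = 89·176/651 = 24.0614
Stratum 2 (Site B): n = 450; a·d/n = 247·101/450 = 55.4378; b·c/n = 54·48/450 = 5.7600
Stratum 3 (Site C): n = 461; a·d/n = 262·89/461 = 50.5813; b·c/n = 61·49/461 = 6.4837
OR_MH = (54.2442 + 55.4378 + 50.5813) / (24.0614 + 5.7600 + 6.4837) = 160.2634 / 36.3052 = 4.41434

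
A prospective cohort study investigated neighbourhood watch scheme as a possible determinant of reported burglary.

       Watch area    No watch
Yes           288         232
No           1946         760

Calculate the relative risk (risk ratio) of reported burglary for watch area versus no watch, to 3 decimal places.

Reading the table with exposure as columns: a = 288 (Watch area, case), b = 1946 (Watch area, non-case), c = 232 (No watch, case), d = 760.
Risk in exposed = 288/2234 = 0.12892; risk in unexposed = 232/992 = 0.23387.
RR = 0.12892 / 0.23387 = 0.55123
The risk is 45% lower among the exposed than among the unexposed.

0.551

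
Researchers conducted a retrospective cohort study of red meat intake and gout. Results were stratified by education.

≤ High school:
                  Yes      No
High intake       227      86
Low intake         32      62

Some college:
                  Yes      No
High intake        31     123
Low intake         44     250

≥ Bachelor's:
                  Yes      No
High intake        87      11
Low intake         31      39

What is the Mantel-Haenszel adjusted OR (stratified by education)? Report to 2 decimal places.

3.45

OR_MH = Σ(aᵢdᵢ/nᵢ) / Σ(bᵢcᵢ/nᵢ), where nᵢ is the stratum total.
Stratum 1 (≤ High school): n = 407; a·d/n = 227·62/407 = 34.5799; b·c/n = 86·32/407 = 6.7617
Stratum 2 (Some college): n = 448; a·d/n = 31·250/448 = 17.2991; b·c/n = 123·44/448 = 12.0804
Stratum 3 (≥ Bachelor's): n = 168; a·d/n = 87·39/168 = 20.1964; b·c/n = 11·31/168 = 2.0298
OR_MH = (34.5799 + 17.2991 + 20.1964) / (6.7617 + 12.0804 + 2.0298) = 72.0754 / 20.8718 = 3.45324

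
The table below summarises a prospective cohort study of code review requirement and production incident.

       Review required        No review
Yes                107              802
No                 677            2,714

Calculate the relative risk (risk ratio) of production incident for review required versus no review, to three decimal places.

Reading the table with exposure as columns: a = 107 (Review required, case), b = 677 (Review required, non-case), c = 802 (No review, case), d = 2714.
Risk in exposed = 107/784 = 0.13648; risk in unexposed = 802/3516 = 0.22810.
RR = 0.13648 / 0.22810 = 0.59833
The risk is 40% lower among the exposed than among the unexposed.

0.598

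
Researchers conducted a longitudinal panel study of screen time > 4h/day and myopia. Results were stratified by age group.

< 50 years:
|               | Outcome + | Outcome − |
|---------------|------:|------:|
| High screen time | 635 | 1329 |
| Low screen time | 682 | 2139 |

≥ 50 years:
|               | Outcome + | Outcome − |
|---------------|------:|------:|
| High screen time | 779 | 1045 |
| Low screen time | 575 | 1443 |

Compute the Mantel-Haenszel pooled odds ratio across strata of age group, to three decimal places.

OR_MH = Σ(aᵢdᵢ/nᵢ) / Σ(bᵢcᵢ/nᵢ), where nᵢ is the stratum total.
Stratum 1 (< 50 years): n = 4785; a·d/n = 635·2139/4785 = 283.8589; b·c/n = 1329·682/4785 = 189.4207
Stratum 2 (≥ 50 years): n = 3842; a·d/n = 779·1443/3842 = 292.5812; b·c/n = 1045·575/3842 = 156.3964
OR_MH = (283.8589 + 292.5812) / (189.4207 + 156.3964) = 576.4401 / 345.8171 = 1.66689

1.667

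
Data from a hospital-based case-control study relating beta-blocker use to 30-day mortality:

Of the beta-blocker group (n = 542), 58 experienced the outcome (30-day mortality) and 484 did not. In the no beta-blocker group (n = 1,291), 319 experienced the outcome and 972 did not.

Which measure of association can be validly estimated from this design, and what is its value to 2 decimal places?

0.37

From the description: a = 58, b = 484, c = 319, d = 972.
This is a hospital-based case-control study: participants were sampled on outcome status, so risks in the source population cannot be estimated directly — relative risk is not valid here. The odds ratio is the appropriate measure.
OR = (a·d)/(b·c) = (58 × 972) / (484 × 319) = 56376 / 154396 = 0.36514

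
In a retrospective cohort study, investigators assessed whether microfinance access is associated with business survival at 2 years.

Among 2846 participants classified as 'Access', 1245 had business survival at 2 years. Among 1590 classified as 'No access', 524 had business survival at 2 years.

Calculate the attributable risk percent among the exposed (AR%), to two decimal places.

24.66

From the description: a = 1245, b = 1601, c = 524, d = 1066.
Risk in exposed = 1245/2846 = 0.43746; risk in unexposed = 524/1590 = 0.32956.
RR = 0.43746/0.32956 = 1.32740
AR% = (RR − 1)/RR × 100 = (1.32740 − 1)/1.32740 × 100 = 24.6645%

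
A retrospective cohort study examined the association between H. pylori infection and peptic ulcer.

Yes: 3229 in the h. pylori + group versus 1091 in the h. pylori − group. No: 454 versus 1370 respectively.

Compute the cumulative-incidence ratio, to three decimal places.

1.978

From the description: a = 3229, b = 454, c = 1091, d = 1370.
Risk in exposed = 3229/3683 = 0.87673; risk in unexposed = 1091/2461 = 0.44332.
RR = 0.87673 / 0.44332 = 1.97767
The risk among the exposed is 1.98 times that among the unexposed.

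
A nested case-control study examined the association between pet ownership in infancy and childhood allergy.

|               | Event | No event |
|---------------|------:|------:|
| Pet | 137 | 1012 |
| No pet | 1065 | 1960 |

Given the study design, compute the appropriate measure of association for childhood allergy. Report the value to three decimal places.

Cells: a = 137, b = 1012, c = 1065, d = 1960.
This is a nested case-control study: participants were sampled on outcome status, so risks in the source population cannot be estimated directly — relative risk is not valid here. The odds ratio is the appropriate measure.
OR = (a·d)/(b·c) = (137 × 1960) / (1012 × 1065) = 268520 / 1077780 = 0.24914

0.249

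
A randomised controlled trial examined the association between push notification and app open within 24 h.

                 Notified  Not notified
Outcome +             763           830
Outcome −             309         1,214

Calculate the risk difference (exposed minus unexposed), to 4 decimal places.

Reading the table with exposure as columns: a = 763 (Notified, case), b = 309 (Notified, non-case), c = 830 (Not notified, case), d = 1214.
Risk in exposed = 763/1072 = 0.711754; risk in unexposed = 830/2044 = 0.406067.
Risk difference = 0.711754 − 0.406067 = 0.305687

0.3057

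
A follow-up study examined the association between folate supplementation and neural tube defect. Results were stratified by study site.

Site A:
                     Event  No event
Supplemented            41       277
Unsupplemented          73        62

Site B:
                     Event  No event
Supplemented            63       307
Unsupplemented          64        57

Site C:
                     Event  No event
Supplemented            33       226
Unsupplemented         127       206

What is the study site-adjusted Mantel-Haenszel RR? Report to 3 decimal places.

RR_MH = Σ(aᵢ·n₀ᵢ/nᵢ) / Σ(cᵢ·n₁ᵢ/nᵢ), with n₁ᵢ = aᵢ+bᵢ (exposed), n₀ᵢ = cᵢ+dᵢ (unexposed), nᵢ = n₁ᵢ+n₀ᵢ.
Stratum 1 (Site A): n₁ = 318, n₀ = 135, n = 453; a·n₀/n = 41·135/453 = 12.2185; c·n₁/n = 73·318/453 = 51.2450
Stratum 2 (Site B): n₁ = 370, n₀ = 121, n = 491; a·n₀/n = 63·121/491 = 15.5255; c·n₁/n = 64·370/491 = 48.2281
Stratum 3 (Site C): n₁ = 259, n₀ = 333, n = 592; a·n₀/n = 33·333/592 = 18.5625; c·n₁/n = 127·259/592 = 55.5625
RR_MH = (12.2185 + 15.5255 + 18.5625) / (51.2450 + 48.2281 + 55.5625) = 46.3065 / 155.0356 = 0.29868

0.299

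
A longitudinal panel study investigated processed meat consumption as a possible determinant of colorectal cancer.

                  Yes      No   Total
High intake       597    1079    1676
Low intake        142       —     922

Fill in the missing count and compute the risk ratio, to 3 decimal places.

2.313

The missing cell is in the unexposed row: 922 − 142 = 780.
So a = 597, b = 1079, c = 142, d = 780.
RR = [a/(a+b)] / [c/(c+d)] = (597/1676) / (142/922) = 0.35621/0.15401 = 2.31283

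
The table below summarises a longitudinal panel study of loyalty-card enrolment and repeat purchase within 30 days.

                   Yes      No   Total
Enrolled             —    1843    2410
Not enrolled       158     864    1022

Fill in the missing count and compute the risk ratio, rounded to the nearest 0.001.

The missing cell is in the exposed row: 2410 − 1843 = 567.
So a = 567, b = 1843, c = 158, d = 864.
RR = [a/(a+b)] / [c/(c+d)] = (567/2410) / (158/1022) = 0.23527/0.15460 = 1.52181

1.522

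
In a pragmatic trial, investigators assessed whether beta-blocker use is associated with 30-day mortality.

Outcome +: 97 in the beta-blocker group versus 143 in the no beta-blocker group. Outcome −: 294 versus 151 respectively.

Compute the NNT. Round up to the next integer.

5

Risk in treated group = 97/391 = 0.24808; risk in control = 143/294 = 0.48639.
Absolute risk reduction = 0.48639 − 0.24808 = 0.23831
NNT = 1 / ARR = 1 / 0.23831 = 4.196 → round up → 5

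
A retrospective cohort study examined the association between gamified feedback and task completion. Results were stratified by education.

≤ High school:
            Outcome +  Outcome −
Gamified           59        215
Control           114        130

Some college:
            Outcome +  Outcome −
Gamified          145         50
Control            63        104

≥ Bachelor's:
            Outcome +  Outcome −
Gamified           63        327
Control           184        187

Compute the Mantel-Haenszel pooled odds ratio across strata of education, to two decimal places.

0.53

OR_MH = Σ(aᵢdᵢ/nᵢ) / Σ(bᵢcᵢ/nᵢ), where nᵢ is the stratum total.
Stratum 1 (≤ High school): n = 518; a·d/n = 59·130/518 = 14.8069; b·c/n = 215·114/518 = 47.3166
Stratum 2 (Some college): n = 362; a·d/n = 145·104/362 = 41.6575; b·c/n = 50·63/362 = 8.7017
Stratum 3 (≥ Bachelor's): n = 761; a·d/n = 63·187/761 = 15.4809; b·c/n = 327·184/761 = 79.0644
OR_MH = (14.8069 + 41.6575 + 15.4809) / (47.3166 + 8.7017 + 79.0644) = 71.9454 / 135.0826 = 0.53260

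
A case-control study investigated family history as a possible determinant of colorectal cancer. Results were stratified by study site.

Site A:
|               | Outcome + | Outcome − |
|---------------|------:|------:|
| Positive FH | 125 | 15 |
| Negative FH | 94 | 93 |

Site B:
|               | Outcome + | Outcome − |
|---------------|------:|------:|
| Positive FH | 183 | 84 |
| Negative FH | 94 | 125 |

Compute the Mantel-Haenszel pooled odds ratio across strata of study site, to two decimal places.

OR_MH = Σ(aᵢdᵢ/nᵢ) / Σ(bᵢcᵢ/nᵢ), where nᵢ is the stratum total.
Stratum 1 (Site A): n = 327; a·d/n = 125·93/327 = 35.5505; b·c/n = 15·94/327 = 4.3119
Stratum 2 (Site B): n = 486; a·d/n = 183·125/486 = 47.0679; b·c/n = 84·94/486 = 16.2469
OR_MH = (35.5505 + 47.0679) / (4.3119 + 16.2469) = 82.6184 / 20.5588 = 4.01863

4.02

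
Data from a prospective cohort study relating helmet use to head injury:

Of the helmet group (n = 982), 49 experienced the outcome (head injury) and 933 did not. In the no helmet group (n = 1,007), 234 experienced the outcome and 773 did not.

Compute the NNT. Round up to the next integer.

6

Risk in treated group = 49/982 = 0.04990; risk in control = 234/1007 = 0.23237.
Absolute risk reduction = 0.23237 − 0.04990 = 0.18248
NNT = 1 / ARR = 1 / 0.18248 = 5.480 → round up → 6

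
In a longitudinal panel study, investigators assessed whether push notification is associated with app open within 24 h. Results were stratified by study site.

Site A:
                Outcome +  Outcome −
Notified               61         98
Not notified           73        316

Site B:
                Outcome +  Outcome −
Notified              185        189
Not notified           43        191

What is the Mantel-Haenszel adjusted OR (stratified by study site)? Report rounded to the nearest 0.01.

OR_MH = Σ(aᵢdᵢ/nᵢ) / Σ(bᵢcᵢ/nᵢ), where nᵢ is the stratum total.
Stratum 1 (Site A): n = 548; a·d/n = 61·316/548 = 35.1752; b·c/n = 98·73/548 = 13.0547
Stratum 2 (Site B): n = 608; a·d/n = 185·191/608 = 58.1168; b·c/n = 189·43/608 = 13.3668
OR_MH = (35.1752 + 58.1168) / (13.0547 + 13.3668) = 93.2920 / 26.4215 = 3.53091

3.53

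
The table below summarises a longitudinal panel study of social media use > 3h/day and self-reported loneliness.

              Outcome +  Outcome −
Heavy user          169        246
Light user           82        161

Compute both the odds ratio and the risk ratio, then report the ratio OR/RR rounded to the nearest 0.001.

Cells: a = 169, b = 246, c = 82, d = 161.
OR = (169·161)/(246·82) = 27209/20172 = 1.34885
Risk in exposed = 169/415 = 0.40723; risk in unexposed = 82/243 = 0.33745; RR = 1.20679
OR/RR = 1.34885 / 1.20679 = 1.11772
The outcome is not rare, so the OR lies further from 1 than the RR.

1.118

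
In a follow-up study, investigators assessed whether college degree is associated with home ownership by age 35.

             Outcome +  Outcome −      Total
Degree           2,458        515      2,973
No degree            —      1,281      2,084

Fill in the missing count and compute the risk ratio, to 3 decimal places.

The missing cell is in the unexposed row: 2084 − 1281 = 803.
So a = 2458, b = 515, c = 803, d = 1281.
RR = [a/(a+b)] / [c/(c+d)] = (2458/2973) / (803/2084) = 0.82677/0.38532 = 2.14570

2.146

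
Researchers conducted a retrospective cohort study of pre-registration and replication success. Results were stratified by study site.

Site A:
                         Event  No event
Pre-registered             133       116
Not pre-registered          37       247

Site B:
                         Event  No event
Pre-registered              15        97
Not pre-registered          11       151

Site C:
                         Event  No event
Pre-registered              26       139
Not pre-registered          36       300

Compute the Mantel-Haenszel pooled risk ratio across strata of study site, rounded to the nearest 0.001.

RR_MH = Σ(aᵢ·n₀ᵢ/nᵢ) / Σ(cᵢ·n₁ᵢ/nᵢ), with n₁ᵢ = aᵢ+bᵢ (exposed), n₀ᵢ = cᵢ+dᵢ (unexposed), nᵢ = n₁ᵢ+n₀ᵢ.
Stratum 1 (Site A): n₁ = 249, n₀ = 284, n = 533; a·n₀/n = 133·284/533 = 70.8668; c·n₁/n = 37·249/533 = 17.2852
Stratum 2 (Site B): n₁ = 112, n₀ = 162, n = 274; a·n₀/n = 15·162/274 = 8.8686; c·n₁/n = 11·112/274 = 4.4964
Stratum 3 (Site C): n₁ = 165, n₀ = 336, n = 501; a·n₀/n = 26·336/501 = 17.4371; c·n₁/n = 36·165/501 = 11.8563
RR_MH = (70.8668 + 8.8686 + 17.4371) / (17.2852 + 4.4964 + 11.8563) = 97.1725 / 33.6378 = 2.88879

2.889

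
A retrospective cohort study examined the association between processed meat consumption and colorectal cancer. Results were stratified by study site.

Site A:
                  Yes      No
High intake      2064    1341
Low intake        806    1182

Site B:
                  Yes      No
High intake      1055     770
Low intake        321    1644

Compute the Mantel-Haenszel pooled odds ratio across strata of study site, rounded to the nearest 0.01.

3.43

OR_MH = Σ(aᵢdᵢ/nᵢ) / Σ(bᵢcᵢ/nᵢ), where nᵢ is the stratum total.
Stratum 1 (Site A): n = 5393; a·d/n = 2064·1182/5393 = 452.3731; b·c/n = 1341·806/5393 = 200.4165
Stratum 2 (Site B): n = 3790; a·d/n = 1055·1644/3790 = 457.6306; b·c/n = 770·321/3790 = 65.2164
OR_MH = (452.3731 + 457.6306) / (200.4165 + 65.2164) = 910.0037 / 265.6328 = 3.42580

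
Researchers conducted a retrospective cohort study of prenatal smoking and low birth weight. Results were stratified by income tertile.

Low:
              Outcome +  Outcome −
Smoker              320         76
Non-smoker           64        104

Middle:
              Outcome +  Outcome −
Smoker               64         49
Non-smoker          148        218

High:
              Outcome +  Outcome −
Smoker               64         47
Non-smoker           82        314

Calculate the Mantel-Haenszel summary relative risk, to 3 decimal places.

RR_MH = Σ(aᵢ·n₀ᵢ/nᵢ) / Σ(cᵢ·n₁ᵢ/nᵢ), with n₁ᵢ = aᵢ+bᵢ (exposed), n₀ᵢ = cᵢ+dᵢ (unexposed), nᵢ = n₁ᵢ+n₀ᵢ.
Stratum 1 (Low): n₁ = 396, n₀ = 168, n = 564; a·n₀/n = 320·168/564 = 95.3191; c·n₁/n = 64·396/564 = 44.9362
Stratum 2 (Middle): n₁ = 113, n₀ = 366, n = 479; a·n₀/n = 64·366/479 = 48.9019; c·n₁/n = 148·113/479 = 34.9144
Stratum 3 (High): n₁ = 111, n₀ = 396, n = 507; a·n₀/n = 64·396/507 = 49.9882; c·n₁/n = 82·111/507 = 17.9527
RR_MH = (95.3191 + 48.9019 + 49.9882) / (44.9362 + 34.9144 + 17.9527) = 194.2092 / 97.8032 = 1.98571

1.986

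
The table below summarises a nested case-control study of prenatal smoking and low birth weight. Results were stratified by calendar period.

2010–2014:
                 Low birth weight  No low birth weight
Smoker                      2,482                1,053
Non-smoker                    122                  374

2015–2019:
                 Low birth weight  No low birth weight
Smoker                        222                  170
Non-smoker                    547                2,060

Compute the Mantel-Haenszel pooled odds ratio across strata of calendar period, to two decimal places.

OR_MH = Σ(aᵢdᵢ/nᵢ) / Σ(bᵢcᵢ/nᵢ), where nᵢ is the stratum total.
Stratum 1 (2010–2014): n = 4031; a·d/n = 2482·374/4031 = 230.2823; b·c/n = 1053·122/4031 = 31.8695
Stratum 2 (2015–2019): n = 2999; a·d/n = 222·2060/2999 = 152.4908; b·c/n = 170·547/2999 = 31.0070
OR_MH = (230.2823 + 152.4908) / (31.8695 + 31.0070) = 382.7731 / 62.8765 = 6.08770

6.09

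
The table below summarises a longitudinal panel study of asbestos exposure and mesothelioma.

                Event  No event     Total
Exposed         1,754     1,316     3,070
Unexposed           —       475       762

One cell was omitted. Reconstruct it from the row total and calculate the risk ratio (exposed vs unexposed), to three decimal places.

The missing cell is in the unexposed row: 762 − 475 = 287.
So a = 1754, b = 1316, c = 287, d = 475.
RR = [a/(a+b)] / [c/(c+d)] = (1754/3070) / (287/762) = 0.57134/0.37664 = 1.51693

1.517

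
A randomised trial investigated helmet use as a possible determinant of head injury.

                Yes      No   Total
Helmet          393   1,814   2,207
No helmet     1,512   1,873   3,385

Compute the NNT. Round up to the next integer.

4

Risk in treated group = 393/2207 = 0.17807; risk in control = 1512/3385 = 0.44668.
Absolute risk reduction = 0.44668 − 0.17807 = 0.26861
NNT = 1 / ARR = 1 / 0.26861 = 3.723 → round up → 4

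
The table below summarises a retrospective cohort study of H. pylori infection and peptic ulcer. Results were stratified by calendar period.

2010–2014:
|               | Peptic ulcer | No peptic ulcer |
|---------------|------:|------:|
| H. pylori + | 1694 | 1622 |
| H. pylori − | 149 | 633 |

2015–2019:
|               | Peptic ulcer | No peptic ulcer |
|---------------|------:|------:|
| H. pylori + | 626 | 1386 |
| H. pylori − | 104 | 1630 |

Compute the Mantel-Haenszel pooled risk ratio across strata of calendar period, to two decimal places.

3.47

RR_MH = Σ(aᵢ·n₀ᵢ/nᵢ) / Σ(cᵢ·n₁ᵢ/nᵢ), with n₁ᵢ = aᵢ+bᵢ (exposed), n₀ᵢ = cᵢ+dᵢ (unexposed), nᵢ = n₁ᵢ+n₀ᵢ.
Stratum 1 (2010–2014): n₁ = 3316, n₀ = 782, n = 4098; a·n₀/n = 1694·782/4098 = 323.2572; c·n₁/n = 149·3316/4098 = 120.5671
Stratum 2 (2015–2019): n₁ = 2012, n₀ = 1734, n = 3746; a·n₀/n = 626·1734/3746 = 289.7715; c·n₁/n = 104·2012/3746 = 55.8590
RR_MH = (323.2572 + 289.7715) / (120.5671 + 55.8590) = 613.0287 / 176.4262 = 3.47470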